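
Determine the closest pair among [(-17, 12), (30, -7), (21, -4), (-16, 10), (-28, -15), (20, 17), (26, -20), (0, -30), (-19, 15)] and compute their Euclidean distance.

Computing all pairwise distances among 9 points:

d((-17, 12), (30, -7)) = 50.6952
d((-17, 12), (21, -4)) = 41.2311
d((-17, 12), (-16, 10)) = 2.2361 <-- minimum
d((-17, 12), (-28, -15)) = 29.1548
d((-17, 12), (20, 17)) = 37.3363
d((-17, 12), (26, -20)) = 53.6004
d((-17, 12), (0, -30)) = 45.31
d((-17, 12), (-19, 15)) = 3.6056
d((30, -7), (21, -4)) = 9.4868
d((30, -7), (-16, 10)) = 49.0408
d((30, -7), (-28, -15)) = 58.5491
d((30, -7), (20, 17)) = 26.0
d((30, -7), (26, -20)) = 13.6015
d((30, -7), (0, -30)) = 37.8021
d((30, -7), (-19, 15)) = 53.7122
d((21, -4), (-16, 10)) = 39.5601
d((21, -4), (-28, -15)) = 50.2195
d((21, -4), (20, 17)) = 21.0238
d((21, -4), (26, -20)) = 16.7631
d((21, -4), (0, -30)) = 33.4215
d((21, -4), (-19, 15)) = 44.2832
d((-16, 10), (-28, -15)) = 27.7308
d((-16, 10), (20, 17)) = 36.6742
d((-16, 10), (26, -20)) = 51.614
d((-16, 10), (0, -30)) = 43.0813
d((-16, 10), (-19, 15)) = 5.831
d((-28, -15), (20, 17)) = 57.6888
d((-28, -15), (26, -20)) = 54.231
d((-28, -15), (0, -30)) = 31.7648
d((-28, -15), (-19, 15)) = 31.3209
d((20, 17), (26, -20)) = 37.4833
d((20, 17), (0, -30)) = 51.0784
d((20, 17), (-19, 15)) = 39.0512
d((26, -20), (0, -30)) = 27.8568
d((26, -20), (-19, 15)) = 57.0088
d((0, -30), (-19, 15)) = 48.8467

Closest pair: (-17, 12) and (-16, 10) with distance 2.2361

The closest pair is (-17, 12) and (-16, 10) with Euclidean distance 2.2361. For 9 points, brute-force pairwise comparison is shown above. For large n, the divide-and-conquer algorithm (sort by x, recurse on halves, check the dividing strip) achieves O(n log n).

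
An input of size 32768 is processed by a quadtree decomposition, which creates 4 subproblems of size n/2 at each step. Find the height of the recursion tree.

For divide and conquer with division factor 2:

Problem sizes at each level:
Level 0: 32768
Level 1: 16384
Level 2: 8192
Level 3: 4096
Level 4: 2048
Level 5: 1024
Level 6: 512
Level 7: 256
Level 8: 128
Level 9: 64
Level 10: 32
Level 11: 16
Level 12: 8
Level 13: 4
Level 14: 2
Level 15: 1

The root is level 0 and the size-1 base case is level 15 (the tree spans levels 0 through 15, i.e. 16 levels counting the root), so the depth is the number of divisions: log_2(32768) = 15

The recursion tree depth is log_2(32768) = 15. At each level, the problem size is divided by 2, so it takes 15 divisions to reduce to a base case of size 1. The algorithm makes 4 recursive calls at each level.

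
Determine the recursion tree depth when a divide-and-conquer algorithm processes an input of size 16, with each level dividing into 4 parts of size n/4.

For divide and conquer with division factor 4:

Problem sizes at each level:
Level 0: 16
Level 1: 4
Level 2: 1

The root is level 0 and the size-1 base case is level 2 (the tree spans levels 0 through 2, i.e. 3 levels counting the root), so the depth is the number of divisions: log_4(16) = 2

The recursion tree depth is log_4(16) = 2. At each level, the problem size is divided by 4, so it takes 2 divisions to reduce to a base case of size 1. The algorithm makes 4 recursive calls at each level.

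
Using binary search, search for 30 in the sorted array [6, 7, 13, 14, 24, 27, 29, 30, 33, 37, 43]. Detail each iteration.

Binary search for 30 in [6, 7, 13, 14, 24, 27, 29, 30, 33, 37, 43]:

lo=0, hi=10, mid=5, arr[mid]=27 -> 27 < 30, search right half
lo=6, hi=10, mid=8, arr[mid]=33 -> 33 > 30, search left half
lo=6, hi=7, mid=6, arr[mid]=29 -> 29 < 30, search right half
lo=7, hi=7, mid=7, arr[mid]=30 -> Found target at index 7!

Binary search finds 30 at index 7 after 4 comparisons. The search repeatedly halves the search space by comparing with the middle element.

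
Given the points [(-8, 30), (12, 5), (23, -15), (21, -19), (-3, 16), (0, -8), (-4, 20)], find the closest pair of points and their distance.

Computing all pairwise distances among 7 points:

d((-8, 30), (12, 5)) = 32.0156
d((-8, 30), (23, -15)) = 54.6443
d((-8, 30), (21, -19)) = 56.9386
d((-8, 30), (-3, 16)) = 14.8661
d((-8, 30), (0, -8)) = 38.833
d((-8, 30), (-4, 20)) = 10.7703
d((12, 5), (23, -15)) = 22.8254
d((12, 5), (21, -19)) = 25.632
d((12, 5), (-3, 16)) = 18.6011
d((12, 5), (0, -8)) = 17.6918
d((12, 5), (-4, 20)) = 21.9317
d((23, -15), (21, -19)) = 4.4721
d((23, -15), (-3, 16)) = 40.4599
d((23, -15), (0, -8)) = 24.0416
d((23, -15), (-4, 20)) = 44.2041
d((21, -19), (-3, 16)) = 42.4382
d((21, -19), (0, -8)) = 23.7065
d((21, -19), (-4, 20)) = 46.3249
d((-3, 16), (0, -8)) = 24.1868
d((-3, 16), (-4, 20)) = 4.1231 <-- minimum
d((0, -8), (-4, 20)) = 28.2843

Closest pair: (-3, 16) and (-4, 20) with distance 4.1231

The closest pair is (-3, 16) and (-4, 20) with Euclidean distance 4.1231. For 7 points, brute-force pairwise comparison is shown above. For large n, the divide-and-conquer algorithm (sort by x, recurse on halves, check the dividing strip) achieves O(n log n).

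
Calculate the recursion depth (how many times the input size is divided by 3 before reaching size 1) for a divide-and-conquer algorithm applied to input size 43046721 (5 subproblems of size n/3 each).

For divide and conquer with division factor 3:

Problem sizes at each level:
Level 0: 43046721
Level 1: 14348907
Level 2: 4782969
Level 3: 1594323
Level 4: 531441
Level 5: 177147
Level 6: 59049
Level 7: 19683
Level 8: 6561
Level 9: 2187
Level 10: 729
Level 11: 243
Level 12: 81
Level 13: 27
Level 14: 9
Level 15: 3
Level 16: 1

The root is level 0 and the size-1 base case is level 16 (the tree spans levels 0 through 16, i.e. 17 levels counting the root), so the depth is the number of divisions: log_3(43046721) = 16

The recursion tree depth is log_3(43046721) = 16. At each level, the problem size is divided by 3, so it takes 16 divisions to reduce to a base case of size 1. The algorithm makes 5 recursive calls at each level.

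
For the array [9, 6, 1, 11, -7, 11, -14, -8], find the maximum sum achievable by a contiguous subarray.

Using Kadane's algorithm on [9, 6, 1, 11, -7, 11, -14, -8]:

Scanning through the array:
Position 1 (value 6): max_ending_here = 15, max_so_far = 15
Position 2 (value 1): max_ending_here = 16, max_so_far = 16
Position 3 (value 11): max_ending_here = 27, max_so_far = 27
Position 4 (value -7): max_ending_here = 20, max_so_far = 27
Position 5 (value 11): max_ending_here = 31, max_so_far = 31
Position 6 (value -14): max_ending_here = 17, max_so_far = 31
Position 7 (value -8): max_ending_here = 9, max_so_far = 31

Maximum subarray: [9, 6, 1, 11, -7, 11]
Maximum sum: 31

The maximum subarray is [9, 6, 1, 11, -7, 11] with sum 31. This subarray runs from index 0 to index 5.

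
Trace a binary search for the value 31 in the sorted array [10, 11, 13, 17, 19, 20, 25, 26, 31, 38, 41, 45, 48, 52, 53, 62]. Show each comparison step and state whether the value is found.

Binary search for 31 in [10, 11, 13, 17, 19, 20, 25, 26, 31, 38, 41, 45, 48, 52, 53, 62]:

lo=0, hi=15, mid=7, arr[mid]=26 -> 26 < 31, search right half
lo=8, hi=15, mid=11, arr[mid]=45 -> 45 > 31, search left half
lo=8, hi=10, mid=9, arr[mid]=38 -> 38 > 31, search left half
lo=8, hi=8, mid=8, arr[mid]=31 -> Found target at index 8!

Binary search finds 31 at index 8 after 4 comparisons. The search repeatedly halves the search space by comparing with the middle element.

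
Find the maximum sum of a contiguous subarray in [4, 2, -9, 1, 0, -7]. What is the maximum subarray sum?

Using Kadane's algorithm on [4, 2, -9, 1, 0, -7]:

Scanning through the array:
Position 1 (value 2): max_ending_here = 6, max_so_far = 6
Position 2 (value -9): max_ending_here = -3, max_so_far = 6
Position 3 (value 1): max_ending_here = 1, max_so_far = 6
Position 4 (value 0): max_ending_here = 1, max_so_far = 6
Position 5 (value -7): max_ending_here = -6, max_so_far = 6

Maximum subarray: [4, 2]
Maximum sum: 6

The maximum subarray is [4, 2] with sum 6. This subarray runs from index 0 to index 1.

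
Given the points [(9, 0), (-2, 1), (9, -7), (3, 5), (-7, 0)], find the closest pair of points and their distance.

Computing all pairwise distances among 5 points:

d((9, 0), (-2, 1)) = 11.0454
d((9, 0), (9, -7)) = 7.0
d((9, 0), (3, 5)) = 7.8102
d((9, 0), (-7, 0)) = 16.0
d((-2, 1), (9, -7)) = 13.6015
d((-2, 1), (3, 5)) = 6.4031
d((-2, 1), (-7, 0)) = 5.099 <-- minimum
d((9, -7), (3, 5)) = 13.4164
d((9, -7), (-7, 0)) = 17.4642
d((3, 5), (-7, 0)) = 11.1803

Closest pair: (-2, 1) and (-7, 0) with distance 5.099

The closest pair is (-2, 1) and (-7, 0) with Euclidean distance 5.099. For 5 points, brute-force pairwise comparison is shown above. For large n, the divide-and-conquer algorithm (sort by x, recurse on halves, check the dividing strip) achieves O(n log n).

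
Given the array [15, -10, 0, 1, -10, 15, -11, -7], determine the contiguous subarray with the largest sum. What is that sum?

Using Kadane's algorithm on [15, -10, 0, 1, -10, 15, -11, -7]:

Scanning through the array:
Position 1 (value -10): max_ending_here = 5, max_so_far = 15
Position 2 (value 0): max_ending_here = 5, max_so_far = 15
Position 3 (value 1): max_ending_here = 6, max_so_far = 15
Position 4 (value -10): max_ending_here = -4, max_so_far = 15
Position 5 (value 15): max_ending_here = 15, max_so_far = 15
Position 6 (value -11): max_ending_here = 4, max_so_far = 15
Position 7 (value -7): max_ending_here = -3, max_so_far = 15

Maximum subarray: [15]
Maximum sum: 15

The maximum subarray is [15] with sum 15. This subarray runs from index 0 to index 0.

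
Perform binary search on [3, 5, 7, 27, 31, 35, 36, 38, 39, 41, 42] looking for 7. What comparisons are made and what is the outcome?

Binary search for 7 in [3, 5, 7, 27, 31, 35, 36, 38, 39, 41, 42]:

lo=0, hi=10, mid=5, arr[mid]=35 -> 35 > 7, search left half
lo=0, hi=4, mid=2, arr[mid]=7 -> Found target at index 2!

Binary search finds 7 at index 2 after 2 comparisons. The search repeatedly halves the search space by comparing with the middle element.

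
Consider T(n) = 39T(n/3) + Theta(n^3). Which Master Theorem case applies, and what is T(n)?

Master Theorem for T(n) = 39T(n/3) + O(n^3):

a = 39, b = 3, c = 3
log_b(a) = log_3(39) = 3.3347

Case 1: c = 3 < log_3(39) = 3.3347
T(n) = O(n^(log_3 39))

For T(n) = 39T(n/3) + O(n^3): log_3(39) = 3.3347. This is Case 1 of the Master Theorem (c < log_b(a), work dominated by leaves), giving O(n^(log_3 39)).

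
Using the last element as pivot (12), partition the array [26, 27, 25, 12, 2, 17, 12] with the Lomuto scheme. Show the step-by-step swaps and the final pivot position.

Lomuto partition with pivot = 12:

Initial array: [26, 27, 25, 12, 2, 17, 12]

arr[0]=26 > 12: no swap
arr[1]=27 > 12: no swap
arr[2]=25 > 12: no swap
arr[3]=12 <= 12: swap with position 0, array becomes [12, 27, 25, 26, 2, 17, 12]
arr[4]=2 <= 12: swap with position 1, array becomes [12, 2, 25, 26, 27, 17, 12]
arr[5]=17 > 12: no swap

Place pivot at position 2: [12, 2, 12, 26, 27, 17, 25]
Pivot position: 2

After partitioning with pivot 12, the array becomes [12, 2, 12, 26, 27, 17, 25]. The pivot is placed at index 2. All elements to the left of the pivot are <= 12, and all elements to the right are > 12.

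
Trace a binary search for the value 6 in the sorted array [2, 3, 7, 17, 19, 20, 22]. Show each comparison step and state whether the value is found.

Binary search for 6 in [2, 3, 7, 17, 19, 20, 22]:

lo=0, hi=6, mid=3, arr[mid]=17 -> 17 > 6, search left half
lo=0, hi=2, mid=1, arr[mid]=3 -> 3 < 6, search right half
lo=2, hi=2, mid=2, arr[mid]=7 -> 7 > 6, search left half
lo=2 > hi=1, target 6 not found

Binary search determines that 6 is not in the array after 3 comparisons. The search space was exhausted without finding the target.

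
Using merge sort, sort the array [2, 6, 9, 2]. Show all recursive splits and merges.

Merge sort trace:

Split: [2, 6, 9, 2] -> [2, 6] and [9, 2]
  Split: [2, 6] -> [2] and [6]
  Merge: [2] + [6] -> [2, 6]
  Split: [9, 2] -> [9] and [2]
  Merge: [9] + [2] -> [2, 9]
Merge: [2, 6] + [2, 9] -> [2, 2, 6, 9]

Final sorted array: [2, 2, 6, 9]

The merge sort proceeds by recursively splitting the array and merging sorted halves.
After all merges, the sorted array is [2, 2, 6, 9].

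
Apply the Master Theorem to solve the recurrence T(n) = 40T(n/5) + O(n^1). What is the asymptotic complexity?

Master Theorem for T(n) = 40T(n/5) + O(n^1):

a = 40, b = 5, c = 1
log_b(a) = log_5(40) = 2.2920

Case 1: c = 1 < log_5(40) = 2.2920
T(n) = O(n^(log_5 40))

For T(n) = 40T(n/5) + O(n^1): log_5(40) = 2.2920. This is Case 1 of the Master Theorem (c < log_b(a), work dominated by leaves), giving O(n^(log_5 40)).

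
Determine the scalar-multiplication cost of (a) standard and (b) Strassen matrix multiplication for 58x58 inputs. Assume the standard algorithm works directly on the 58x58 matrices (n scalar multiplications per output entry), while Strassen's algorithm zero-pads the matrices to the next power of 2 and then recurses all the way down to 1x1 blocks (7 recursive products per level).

Matrix multiplication for 58x58 matrices:

Strassen's algorithm requires power-of-2 dimensions. Pad 58x58 to 64x64 (next power of 2).

Standard algorithm: 58^3 = 195112 multiplications
Strassen's algorithm: 7^(log2(64)) = 7^6 = 117649 multiplications
Savings: 195112 - 117649 = 77463 multiplications

Standard: 195112 multiplications (58^3). Strassen: 117649 multiplications (7^6, after padding to 64x64). Strassen reduces 8 recursive multiplications to 7 at each level.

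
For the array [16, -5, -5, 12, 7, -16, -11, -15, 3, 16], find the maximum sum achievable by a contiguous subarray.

Using Kadane's algorithm on [16, -5, -5, 12, 7, -16, -11, -15, 3, 16]:

Scanning through the array:
Position 1 (value -5): max_ending_here = 11, max_so_far = 16
Position 2 (value -5): max_ending_here = 6, max_so_far = 16
Position 3 (value 12): max_ending_here = 18, max_so_far = 18
Position 4 (value 7): max_ending_here = 25, max_so_far = 25
Position 5 (value -16): max_ending_here = 9, max_so_far = 25
Position 6 (value -11): max_ending_here = -2, max_so_far = 25
Position 7 (value -15): max_ending_here = -15, max_so_far = 25
Position 8 (value 3): max_ending_here = 3, max_so_far = 25
Position 9 (value 16): max_ending_here = 19, max_so_far = 25

Maximum subarray: [16, -5, -5, 12, 7]
Maximum sum: 25

The maximum subarray is [16, -5, -5, 12, 7] with sum 25. This subarray runs from index 0 to index 4.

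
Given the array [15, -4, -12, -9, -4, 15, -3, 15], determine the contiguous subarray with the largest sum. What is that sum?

Using Kadane's algorithm on [15, -4, -12, -9, -4, 15, -3, 15]:

Scanning through the array:
Position 1 (value -4): max_ending_here = 11, max_so_far = 15
Position 2 (value -12): max_ending_here = -1, max_so_far = 15
Position 3 (value -9): max_ending_here = -9, max_so_far = 15
Position 4 (value -4): max_ending_here = -4, max_so_far = 15
Position 5 (value 15): max_ending_here = 15, max_so_far = 15
Position 6 (value -3): max_ending_here = 12, max_so_far = 15
Position 7 (value 15): max_ending_here = 27, max_so_far = 27

Maximum subarray: [15, -3, 15]
Maximum sum: 27

The maximum subarray is [15, -3, 15] with sum 27. This subarray runs from index 5 to index 7.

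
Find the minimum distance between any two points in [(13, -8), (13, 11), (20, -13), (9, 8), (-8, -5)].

Computing all pairwise distances among 5 points:

d((13, -8), (13, 11)) = 19.0
d((13, -8), (20, -13)) = 8.6023
d((13, -8), (9, 8)) = 16.4924
d((13, -8), (-8, -5)) = 21.2132
d((13, 11), (20, -13)) = 25.0
d((13, 11), (9, 8)) = 5.0 <-- minimum
d((13, 11), (-8, -5)) = 26.4008
d((20, -13), (9, 8)) = 23.7065
d((20, -13), (-8, -5)) = 29.1204
d((9, 8), (-8, -5)) = 21.4009

Closest pair: (13, 11) and (9, 8) with distance 5.0

The closest pair is (13, 11) and (9, 8) with Euclidean distance 5.0. For 5 points, brute-force pairwise comparison is shown above. For large n, the divide-and-conquer algorithm (sort by x, recurse on halves, check the dividing strip) achieves O(n log n).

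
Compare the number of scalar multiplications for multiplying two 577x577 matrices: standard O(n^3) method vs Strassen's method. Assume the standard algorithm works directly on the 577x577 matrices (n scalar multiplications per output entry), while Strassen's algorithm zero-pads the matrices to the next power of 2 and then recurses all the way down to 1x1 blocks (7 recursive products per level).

Matrix multiplication for 577x577 matrices:

Strassen's algorithm requires power-of-2 dimensions. Pad 577x577 to 1024x1024 (next power of 2).

Standard algorithm: 577^3 = 192100033 multiplications
Strassen's algorithm: 7^(log2(1024)) = 7^10 = 282475249 multiplications
Difference: 192100033 - 282475249 = -90375216 (Strassen uses MORE here due to padding overhead — for small or just-over-power-of-2 n, padding can outweigh the per-level savings)

Standard: 192100033 multiplications (577^3). Strassen: 282475249 multiplications (7^10, after padding to 1024x1024). Strassen reduces 8 recursive multiplications to 7 at each level.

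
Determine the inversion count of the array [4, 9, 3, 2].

Finding inversions in [4, 9, 3, 2]:

(0, 2): arr[0]=4 > arr[2]=3
(0, 3): arr[0]=4 > arr[3]=2
(1, 2): arr[1]=9 > arr[2]=3
(1, 3): arr[1]=9 > arr[3]=2
(2, 3): arr[2]=3 > arr[3]=2

Total inversions: 5

The array has 5 inversion(s): (0,2), (0,3), (1,2), (1,3), (2,3). Each pair (i,j) satisfies i < j and arr[i] > arr[j].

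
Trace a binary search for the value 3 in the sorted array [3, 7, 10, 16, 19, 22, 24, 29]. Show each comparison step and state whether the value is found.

Binary search for 3 in [3, 7, 10, 16, 19, 22, 24, 29]:

lo=0, hi=7, mid=3, arr[mid]=16 -> 16 > 3, search left half
lo=0, hi=2, mid=1, arr[mid]=7 -> 7 > 3, search left half
lo=0, hi=0, mid=0, arr[mid]=3 -> Found target at index 0!

Binary search finds 3 at index 0 after 3 comparisons. The search repeatedly halves the search space by comparing with the middle element.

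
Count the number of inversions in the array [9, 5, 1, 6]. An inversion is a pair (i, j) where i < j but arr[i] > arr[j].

Finding inversions in [9, 5, 1, 6]:

(0, 1): arr[0]=9 > arr[1]=5
(0, 2): arr[0]=9 > arr[2]=1
(0, 3): arr[0]=9 > arr[3]=6
(1, 2): arr[1]=5 > arr[2]=1

Total inversions: 4

The array has 4 inversion(s): (0,1), (0,2), (0,3), (1,2). Each pair (i,j) satisfies i < j and arr[i] > arr[j].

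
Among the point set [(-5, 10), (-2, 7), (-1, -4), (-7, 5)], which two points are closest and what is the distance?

Computing all pairwise distances among 4 points:

d((-5, 10), (-2, 7)) = 4.2426 <-- minimum
d((-5, 10), (-1, -4)) = 14.5602
d((-5, 10), (-7, 5)) = 5.3852
d((-2, 7), (-1, -4)) = 11.0454
d((-2, 7), (-7, 5)) = 5.3852
d((-1, -4), (-7, 5)) = 10.8167

Closest pair: (-5, 10) and (-2, 7) with distance 4.2426

The closest pair is (-5, 10) and (-2, 7) with Euclidean distance 4.2426. For 4 points, brute-force pairwise comparison is shown above. For large n, the divide-and-conquer algorithm (sort by x, recurse on halves, check the dividing strip) achieves O(n log n).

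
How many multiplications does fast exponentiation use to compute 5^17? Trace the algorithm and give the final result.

Computing 5^17 by squaring (build up from 5^1; each line after the first costs one multiplication):

5^1 = 5
5^2 = (5^1)^2 = 5^2 = 25
5^4 = (5^2)^2 = 25^2 = 625
5^8 = (5^4)^2 = 625^2 = 390625
5^16 = (5^8)^2 = 390625^2 = 152587890625
5^17 = 5 * 5^16 = 5 * 152587890625 = 762939453125

Result: 762939453125
Multiplications needed: 5 (5 lines after 5^1)

5^17 = 762939453125. Using exponentiation by squaring, this requires 5 multiplications. The key idea: if the exponent is even, square the half-power; if odd, multiply by the base once.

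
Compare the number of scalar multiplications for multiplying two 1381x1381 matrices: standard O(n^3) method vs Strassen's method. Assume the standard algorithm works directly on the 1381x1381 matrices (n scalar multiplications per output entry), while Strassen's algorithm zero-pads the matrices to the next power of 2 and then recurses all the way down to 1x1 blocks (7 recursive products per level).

Matrix multiplication for 1381x1381 matrices:

Strassen's algorithm requires power-of-2 dimensions. Pad 1381x1381 to 2048x2048 (next power of 2).

Standard algorithm: 1381^3 = 2633789341 multiplications
Strassen's algorithm: 7^(log2(2048)) = 7^11 = 1977326743 multiplications
Savings: 2633789341 - 1977326743 = 656462598 multiplications

Standard: 2633789341 multiplications (1381^3). Strassen: 1977326743 multiplications (7^11, after padding to 2048x2048). Strassen reduces 8 recursive multiplications to 7 at each level.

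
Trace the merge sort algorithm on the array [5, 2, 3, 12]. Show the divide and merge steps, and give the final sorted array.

Merge sort trace:

Split: [5, 2, 3, 12] -> [5, 2] and [3, 12]
  Split: [5, 2] -> [5] and [2]
  Merge: [5] + [2] -> [2, 5]
  Split: [3, 12] -> [3] and [12]
  Merge: [3] + [12] -> [3, 12]
Merge: [2, 5] + [3, 12] -> [2, 3, 5, 12]

Final sorted array: [2, 3, 5, 12]

The merge sort proceeds by recursively splitting the array and merging sorted halves.
After all merges, the sorted array is [2, 3, 5, 12].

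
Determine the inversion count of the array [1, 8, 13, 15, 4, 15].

Finding inversions in [1, 8, 13, 15, 4, 15]:

(1, 4): arr[1]=8 > arr[4]=4
(2, 4): arr[2]=13 > arr[4]=4
(3, 4): arr[3]=15 > arr[4]=4

Total inversions: 3

The array has 3 inversion(s): (1,4), (2,4), (3,4). Each pair (i,j) satisfies i < j and arr[i] > arr[j].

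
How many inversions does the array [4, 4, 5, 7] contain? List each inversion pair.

Finding inversions in [4, 4, 5, 7]:


Total inversions: 0

The array has 0 inversions. It is already sorted.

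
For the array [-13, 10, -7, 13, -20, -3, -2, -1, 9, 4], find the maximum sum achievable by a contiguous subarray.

Using Kadane's algorithm on [-13, 10, -7, 13, -20, -3, -2, -1, 9, 4]:

Scanning through the array:
Position 1 (value 10): max_ending_here = 10, max_so_far = 10
Position 2 (value -7): max_ending_here = 3, max_so_far = 10
Position 3 (value 13): max_ending_here = 16, max_so_far = 16
Position 4 (value -20): max_ending_here = -4, max_so_far = 16
Position 5 (value -3): max_ending_here = -3, max_so_far = 16
Position 6 (value -2): max_ending_here = -2, max_so_far = 16
Position 7 (value -1): max_ending_here = -1, max_so_far = 16
Position 8 (value 9): max_ending_here = 9, max_so_far = 16
Position 9 (value 4): max_ending_here = 13, max_so_far = 16

Maximum subarray: [10, -7, 13]
Maximum sum: 16

The maximum subarray is [10, -7, 13] with sum 16. This subarray runs from index 1 to index 3.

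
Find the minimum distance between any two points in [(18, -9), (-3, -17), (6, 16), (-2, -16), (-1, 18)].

Computing all pairwise distances among 5 points:

d((18, -9), (-3, -17)) = 22.4722
d((18, -9), (6, 16)) = 27.7308
d((18, -9), (-2, -16)) = 21.1896
d((18, -9), (-1, 18)) = 33.0151
d((-3, -17), (6, 16)) = 34.2053
d((-3, -17), (-2, -16)) = 1.4142 <-- minimum
d((-3, -17), (-1, 18)) = 35.0571
d((6, 16), (-2, -16)) = 32.9848
d((6, 16), (-1, 18)) = 7.2801
d((-2, -16), (-1, 18)) = 34.0147

Closest pair: (-3, -17) and (-2, -16) with distance 1.4142

The closest pair is (-3, -17) and (-2, -16) with Euclidean distance 1.4142. For 5 points, brute-force pairwise comparison is shown above. For large n, the divide-and-conquer algorithm (sort by x, recurse on halves, check the dividing strip) achieves O(n log n).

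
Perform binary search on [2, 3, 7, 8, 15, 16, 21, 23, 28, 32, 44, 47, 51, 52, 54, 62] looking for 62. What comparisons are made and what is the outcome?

Binary search for 62 in [2, 3, 7, 8, 15, 16, 21, 23, 28, 32, 44, 47, 51, 52, 54, 62]:

lo=0, hi=15, mid=7, arr[mid]=23 -> 23 < 62, search right half
lo=8, hi=15, mid=11, arr[mid]=47 -> 47 < 62, search right half
lo=12, hi=15, mid=13, arr[mid]=52 -> 52 < 62, search right half
lo=14, hi=15, mid=14, arr[mid]=54 -> 54 < 62, search right half
lo=15, hi=15, mid=15, arr[mid]=62 -> Found target at index 15!

Binary search finds 62 at index 15 after 5 comparisons. The search repeatedly halves the search space by comparing with the middle element.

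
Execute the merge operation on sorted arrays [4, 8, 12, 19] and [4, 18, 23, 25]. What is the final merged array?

Merging process:

Compare 4 vs 4: take 4 from left. Merged: [4]
Compare 8 vs 4: take 4 from right. Merged: [4, 4]
Compare 8 vs 18: take 8 from left. Merged: [4, 4, 8]
Compare 12 vs 18: take 12 from left. Merged: [4, 4, 8, 12]
Compare 19 vs 18: take 18 from right. Merged: [4, 4, 8, 12, 18]
Compare 19 vs 23: take 19 from left. Merged: [4, 4, 8, 12, 18, 19]
Append remaining from right: [23, 25]. Merged: [4, 4, 8, 12, 18, 19, 23, 25]

Final merged array: [4, 4, 8, 12, 18, 19, 23, 25]
Total comparisons: 6

The merged array is [4, 4, 8, 12, 18, 19, 23, 25], requiring 6 comparisons. The merge step runs in O(n) time where n is the total number of elements.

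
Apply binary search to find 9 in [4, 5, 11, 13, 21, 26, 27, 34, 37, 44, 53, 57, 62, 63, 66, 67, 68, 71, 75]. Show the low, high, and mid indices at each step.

Binary search for 9 in [4, 5, 11, 13, 21, 26, 27, 34, 37, 44, 53, 57, 62, 63, 66, 67, 68, 71, 75]:

lo=0, hi=18, mid=9, arr[mid]=44 -> 44 > 9, search left half
lo=0, hi=8, mid=4, arr[mid]=21 -> 21 > 9, search left half
lo=0, hi=3, mid=1, arr[mid]=5 -> 5 < 9, search right half
lo=2, hi=3, mid=2, arr[mid]=11 -> 11 > 9, search left half
lo=2 > hi=1, target 9 not found

Binary search determines that 9 is not in the array after 4 comparisons. The search space was exhausted without finding the target.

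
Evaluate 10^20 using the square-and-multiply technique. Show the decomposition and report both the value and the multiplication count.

Computing 10^20 by squaring (build up from 10^1; each line after the first costs one multiplication):

10^1 = 10
10^2 = (10^1)^2 = 10^2 = 100
10^4 = (10^2)^2 = 100^2 = 10000
10^5 = 10 * 10^4 = 10 * 10000 = 100000
10^10 = (10^5)^2 = 100000^2 = 10000000000
10^20 = (10^10)^2 = 10000000000^2 = 100000000000000000000

Result: 100000000000000000000
Multiplications needed: 5 (5 lines after 10^1)

10^20 = 100000000000000000000. Using exponentiation by squaring, this requires 5 multiplications. The key idea: if the exponent is even, square the half-power; if odd, multiply by the base once.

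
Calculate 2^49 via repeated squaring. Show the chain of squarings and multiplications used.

Computing 2^49 by squaring (build up from 2^1; each line after the first costs one multiplication):

2^1 = 2
2^2 = (2^1)^2 = 2^2 = 4
2^3 = 2 * 2^2 = 2 * 4 = 8
2^6 = (2^3)^2 = 8^2 = 64
2^12 = (2^6)^2 = 64^2 = 4096
2^24 = (2^12)^2 = 4096^2 = 16777216
2^48 = (2^24)^2 = 16777216^2 = 281474976710656
2^49 = 2 * 2^48 = 2 * 281474976710656 = 562949953421312

Result: 562949953421312
Multiplications needed: 7 (7 lines after 2^1)

2^49 = 562949953421312. Using exponentiation by squaring, this requires 7 multiplications. The key idea: if the exponent is even, square the half-power; if odd, multiply by the base once.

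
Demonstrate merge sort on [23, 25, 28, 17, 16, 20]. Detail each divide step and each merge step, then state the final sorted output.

Merge sort trace:

Split: [23, 25, 28, 17, 16, 20] -> [23, 25, 28] and [17, 16, 20]
  Split: [23, 25, 28] -> [23] and [25, 28]
    Split: [25, 28] -> [25] and [28]
    Merge: [25] + [28] -> [25, 28]
  Merge: [23] + [25, 28] -> [23, 25, 28]
  Split: [17, 16, 20] -> [17] and [16, 20]
    Split: [16, 20] -> [16] and [20]
    Merge: [16] + [20] -> [16, 20]
  Merge: [17] + [16, 20] -> [16, 17, 20]
Merge: [23, 25, 28] + [16, 17, 20] -> [16, 17, 20, 23, 25, 28]

Final sorted array: [16, 17, 20, 23, 25, 28]

The merge sort proceeds by recursively splitting the array and merging sorted halves.
After all merges, the sorted array is [16, 17, 20, 23, 25, 28].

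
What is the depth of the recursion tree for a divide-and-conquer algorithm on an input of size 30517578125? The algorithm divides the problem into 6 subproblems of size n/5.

For divide and conquer with division factor 5:

Problem sizes at each level:
Level 0: 30517578125
Level 1: 6103515625
Level 2: 1220703125
Level 3: 244140625
Level 4: 48828125
Level 5: 9765625
Level 6: 1953125
Level 7: 390625
Level 8: 78125
Level 9: 15625
Level 10: 3125
Level 11: 625
Level 12: 125
Level 13: 25
Level 14: 5
Level 15: 1

The root is level 0 and the size-1 base case is level 15 (the tree spans levels 0 through 15, i.e. 16 levels counting the root), so the depth is the number of divisions: log_5(30517578125) = 15

The recursion tree depth is log_5(30517578125) = 15. At each level, the problem size is divided by 5, so it takes 15 divisions to reduce to a base case of size 1. The algorithm makes 6 recursive calls at each level.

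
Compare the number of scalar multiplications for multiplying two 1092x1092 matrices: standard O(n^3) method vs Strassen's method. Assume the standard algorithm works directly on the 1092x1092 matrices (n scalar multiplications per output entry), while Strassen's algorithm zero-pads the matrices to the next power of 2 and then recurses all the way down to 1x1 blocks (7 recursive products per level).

Matrix multiplication for 1092x1092 matrices:

Strassen's algorithm requires power-of-2 dimensions. Pad 1092x1092 to 2048x2048 (next power of 2).

Standard algorithm: 1092^3 = 1302170688 multiplications
Strassen's algorithm: 7^(log2(2048)) = 7^11 = 1977326743 multiplications
Difference: 1302170688 - 1977326743 = -675156055 (Strassen uses MORE here due to padding overhead — for small or just-over-power-of-2 n, padding can outweigh the per-level savings)

Standard: 1302170688 multiplications (1092^3). Strassen: 1977326743 multiplications (7^11, after padding to 2048x2048). Strassen reduces 8 recursive multiplications to 7 at each level.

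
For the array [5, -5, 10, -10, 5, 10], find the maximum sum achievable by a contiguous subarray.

Using Kadane's algorithm on [5, -5, 10, -10, 5, 10]:

Scanning through the array:
Position 1 (value -5): max_ending_here = 0, max_so_far = 5
Position 2 (value 10): max_ending_here = 10, max_so_far = 10
Position 3 (value -10): max_ending_here = 0, max_so_far = 10
Position 4 (value 5): max_ending_here = 5, max_so_far = 10
Position 5 (value 10): max_ending_here = 15, max_so_far = 15

Maximum subarray: [5, -5, 10, -10, 5, 10]
Maximum sum: 15

The maximum subarray is [5, -5, 10, -10, 5, 10] with sum 15. This subarray runs from index 0 to index 5.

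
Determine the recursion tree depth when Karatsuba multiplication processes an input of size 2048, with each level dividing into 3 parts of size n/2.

For divide and conquer with division factor 2:

Problem sizes at each level:
Level 0: 2048
Level 1: 1024
Level 2: 512
Level 3: 256
Level 4: 128
Level 5: 64
Level 6: 32
Level 7: 16
Level 8: 8
Level 9: 4
Level 10: 2
Level 11: 1

The root is level 0 and the size-1 base case is level 11 (the tree spans levels 0 through 11, i.e. 12 levels counting the root), so the depth is the number of divisions: log_2(2048) = 11

The recursion tree depth is log_2(2048) = 11. At each level, the problem size is divided by 2, so it takes 11 divisions to reduce to a base case of size 1. The algorithm makes 3 recursive calls at each level.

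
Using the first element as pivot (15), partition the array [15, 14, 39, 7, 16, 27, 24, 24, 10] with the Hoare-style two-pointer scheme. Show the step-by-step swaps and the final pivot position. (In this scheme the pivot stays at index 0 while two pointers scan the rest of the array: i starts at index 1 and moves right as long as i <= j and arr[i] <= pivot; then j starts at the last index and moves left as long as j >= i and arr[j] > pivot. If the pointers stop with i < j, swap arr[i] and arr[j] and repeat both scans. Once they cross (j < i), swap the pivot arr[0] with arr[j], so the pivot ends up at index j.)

Hoare-style two-pointer partition with pivot = 15:

Initial array: [15, 14, 39, 7, 16, 27, 24, 24, 10]

Pointers start at i = 1, j = 8.
i stops at index 2 (arr[2]=39 > 15), j stops at index 8 (arr[8]=10 <= 15): swap arr[2] and arr[8], array becomes [15, 14, 10, 7, 16, 27, 24, 24, 39]
i ends at 4, j ends at 3: the pointers have crossed (j < i), so scanning stops.

Swap pivot arr[0] with arr[3] to place pivot at position 3: [7, 14, 10, 15, 16, 27, 24, 24, 39]
Pivot position: 3

After partitioning with pivot 15, the array becomes [7, 14, 10, 15, 16, 27, 24, 24, 39]. The pivot is placed at index 3. All elements to the left of the pivot are <= 15, and all elements to the right are > 15.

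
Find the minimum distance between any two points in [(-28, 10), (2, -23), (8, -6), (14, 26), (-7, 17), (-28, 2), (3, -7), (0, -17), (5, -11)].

Computing all pairwise distances among 9 points:

d((-28, 10), (2, -23)) = 44.5982
d((-28, 10), (8, -6)) = 39.3954
d((-28, 10), (14, 26)) = 44.9444
d((-28, 10), (-7, 17)) = 22.1359
d((-28, 10), (-28, 2)) = 8.0
d((-28, 10), (3, -7)) = 35.3553
d((-28, 10), (0, -17)) = 38.8973
d((-28, 10), (5, -11)) = 39.1152
d((2, -23), (8, -6)) = 18.0278
d((2, -23), (14, 26)) = 50.448
d((2, -23), (-7, 17)) = 41.0
d((2, -23), (-28, 2)) = 39.0512
d((2, -23), (3, -7)) = 16.0312
d((2, -23), (0, -17)) = 6.3246
d((2, -23), (5, -11)) = 12.3693
d((8, -6), (14, 26)) = 32.5576
d((8, -6), (-7, 17)) = 27.4591
d((8, -6), (-28, 2)) = 36.8782
d((8, -6), (3, -7)) = 5.099
d((8, -6), (0, -17)) = 13.6015
d((8, -6), (5, -11)) = 5.831
d((14, 26), (-7, 17)) = 22.8473
d((14, 26), (-28, 2)) = 48.3735
d((14, 26), (3, -7)) = 34.7851
d((14, 26), (0, -17)) = 45.2217
d((14, 26), (5, -11)) = 38.0789
d((-7, 17), (-28, 2)) = 25.807
d((-7, 17), (3, -7)) = 26.0
d((-7, 17), (0, -17)) = 34.7131
d((-7, 17), (5, -11)) = 30.4631
d((-28, 2), (3, -7)) = 32.28
d((-28, 2), (0, -17)) = 33.8378
d((-28, 2), (5, -11)) = 35.4683
d((3, -7), (0, -17)) = 10.4403
d((3, -7), (5, -11)) = 4.4721 <-- minimum
d((0, -17), (5, -11)) = 7.8102

Closest pair: (3, -7) and (5, -11) with distance 4.4721

The closest pair is (3, -7) and (5, -11) with Euclidean distance 4.4721. For 9 points, brute-force pairwise comparison is shown above. For large n, the divide-and-conquer algorithm (sort by x, recurse on halves, check the dividing strip) achieves O(n log n).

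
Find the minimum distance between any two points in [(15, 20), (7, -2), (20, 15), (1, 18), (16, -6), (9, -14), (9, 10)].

Computing all pairwise distances among 7 points:

d((15, 20), (7, -2)) = 23.4094
d((15, 20), (20, 15)) = 7.0711 <-- minimum
d((15, 20), (1, 18)) = 14.1421
d((15, 20), (16, -6)) = 26.0192
d((15, 20), (9, -14)) = 34.5254
d((15, 20), (9, 10)) = 11.6619
d((7, -2), (20, 15)) = 21.4009
d((7, -2), (1, 18)) = 20.8806
d((7, -2), (16, -6)) = 9.8489
d((7, -2), (9, -14)) = 12.1655
d((7, -2), (9, 10)) = 12.1655
d((20, 15), (1, 18)) = 19.2354
d((20, 15), (16, -6)) = 21.3776
d((20, 15), (9, -14)) = 31.0161
d((20, 15), (9, 10)) = 12.083
d((1, 18), (16, -6)) = 28.3019
d((1, 18), (9, -14)) = 32.9848
d((1, 18), (9, 10)) = 11.3137
d((16, -6), (9, -14)) = 10.6301
d((16, -6), (9, 10)) = 17.4642
d((9, -14), (9, 10)) = 24.0

Closest pair: (15, 20) and (20, 15) with distance 7.0711

The closest pair is (15, 20) and (20, 15) with Euclidean distance 7.0711. For 7 points, brute-force pairwise comparison is shown above. For large n, the divide-and-conquer algorithm (sort by x, recurse on halves, check the dividing strip) achieves O(n log n).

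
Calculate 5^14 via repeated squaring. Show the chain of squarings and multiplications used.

Computing 5^14 by squaring (build up from 5^1; each line after the first costs one multiplication):

5^1 = 5
5^2 = (5^1)^2 = 5^2 = 25
5^3 = 5 * 5^2 = 5 * 25 = 125
5^6 = (5^3)^2 = 125^2 = 15625
5^7 = 5 * 5^6 = 5 * 15625 = 78125
5^14 = (5^7)^2 = 78125^2 = 6103515625

Result: 6103515625
Multiplications needed: 5 (5 lines after 5^1)

5^14 = 6103515625. Using exponentiation by squaring, this requires 5 multiplications. The key idea: if the exponent is even, square the half-power; if odd, multiply by the base once.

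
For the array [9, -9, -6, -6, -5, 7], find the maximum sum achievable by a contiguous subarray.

Using Kadane's algorithm on [9, -9, -6, -6, -5, 7]:

Scanning through the array:
Position 1 (value -9): max_ending_here = 0, max_so_far = 9
Position 2 (value -6): max_ending_here = -6, max_so_far = 9
Position 3 (value -6): max_ending_here = -6, max_so_far = 9
Position 4 (value -5): max_ending_here = -5, max_so_far = 9
Position 5 (value 7): max_ending_here = 7, max_so_far = 9

Maximum subarray: [9]
Maximum sum: 9

The maximum subarray is [9] with sum 9. This subarray runs from index 0 to index 0.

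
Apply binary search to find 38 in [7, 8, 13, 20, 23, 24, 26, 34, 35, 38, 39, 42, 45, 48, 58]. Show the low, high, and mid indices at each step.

Binary search for 38 in [7, 8, 13, 20, 23, 24, 26, 34, 35, 38, 39, 42, 45, 48, 58]:

lo=0, hi=14, mid=7, arr[mid]=34 -> 34 < 38, search right half
lo=8, hi=14, mid=11, arr[mid]=42 -> 42 > 38, search left half
lo=8, hi=10, mid=9, arr[mid]=38 -> Found target at index 9!

Binary search finds 38 at index 9 after 3 comparisons. The search repeatedly halves the search space by comparing with the middle element.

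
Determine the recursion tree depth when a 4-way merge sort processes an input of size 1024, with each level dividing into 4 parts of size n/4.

For divide and conquer with division factor 4:

Problem sizes at each level:
Level 0: 1024
Level 1: 256
Level 2: 64
Level 3: 16
Level 4: 4
Level 5: 1

The root is level 0 and the size-1 base case is level 5 (the tree spans levels 0 through 5, i.e. 6 levels counting the root), so the depth is the number of divisions: log_4(1024) = 5

The recursion tree depth is log_4(1024) = 5. At each level, the problem size is divided by 4, so it takes 5 divisions to reduce to a base case of size 1. The algorithm makes 4 recursive calls at each level.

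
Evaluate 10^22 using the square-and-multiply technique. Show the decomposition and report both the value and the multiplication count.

Computing 10^22 by squaring (build up from 10^1; each line after the first costs one multiplication):

10^1 = 10
10^2 = (10^1)^2 = 10^2 = 100
10^4 = (10^2)^2 = 100^2 = 10000
10^5 = 10 * 10^4 = 10 * 10000 = 100000
10^10 = (10^5)^2 = 100000^2 = 10000000000
10^11 = 10 * 10^10 = 10 * 10000000000 = 100000000000
10^22 = (10^11)^2 = 100000000000^2 = 10000000000000000000000

Result: 10000000000000000000000
Multiplications needed: 6 (6 lines after 10^1)

10^22 = 10000000000000000000000. Using exponentiation by squaring, this requires 6 multiplications. The key idea: if the exponent is even, square the half-power; if odd, multiply by the base once.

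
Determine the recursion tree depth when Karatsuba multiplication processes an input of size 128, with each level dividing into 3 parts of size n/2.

For divide and conquer with division factor 2:

Problem sizes at each level:
Level 0: 128
Level 1: 64
Level 2: 32
Level 3: 16
Level 4: 8
Level 5: 4
Level 6: 2
Level 7: 1

The root is level 0 and the size-1 base case is level 7 (the tree spans levels 0 through 7, i.e. 8 levels counting the root), so the depth is the number of divisions: log_2(128) = 7

The recursion tree depth is log_2(128) = 7. At each level, the problem size is divided by 2, so it takes 7 divisions to reduce to a base case of size 1. The algorithm makes 3 recursive calls at each level.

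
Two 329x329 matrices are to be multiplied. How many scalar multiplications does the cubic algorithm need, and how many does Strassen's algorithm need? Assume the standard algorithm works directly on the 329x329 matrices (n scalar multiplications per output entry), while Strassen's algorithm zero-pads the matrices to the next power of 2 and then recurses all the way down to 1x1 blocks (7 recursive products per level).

Matrix multiplication for 329x329 matrices:

Strassen's algorithm requires power-of-2 dimensions. Pad 329x329 to 512x512 (next power of 2).

Standard algorithm: 329^3 = 35611289 multiplications
Strassen's algorithm: 7^(log2(512)) = 7^9 = 40353607 multiplications
Difference: 35611289 - 40353607 = -4742318 (Strassen uses MORE here due to padding overhead — for small or just-over-power-of-2 n, padding can outweigh the per-level savings)

Standard: 35611289 multiplications (329^3). Strassen: 40353607 multiplications (7^9, after padding to 512x512). Strassen reduces 8 recursive multiplications to 7 at each level.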